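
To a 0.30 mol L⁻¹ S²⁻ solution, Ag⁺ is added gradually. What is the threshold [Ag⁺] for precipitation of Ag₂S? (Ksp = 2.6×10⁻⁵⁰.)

Precipitation of each salt begins when its ion product equals Ksp.
Ag₂S(s) ⇌ 2 Ag⁺(aq) + S²⁻(aq)
Ksp = [Ag⁺]^2[S²⁻] = [Ag⁺]^2(0.30)
[Ag⁺]^2 = 2.6×10⁻⁵⁰ / (0.30) = 8.7×10⁻⁵⁰
[Ag⁺] = 2.9×10⁻²⁵ mol L⁻¹

2.9×10⁻²⁵ M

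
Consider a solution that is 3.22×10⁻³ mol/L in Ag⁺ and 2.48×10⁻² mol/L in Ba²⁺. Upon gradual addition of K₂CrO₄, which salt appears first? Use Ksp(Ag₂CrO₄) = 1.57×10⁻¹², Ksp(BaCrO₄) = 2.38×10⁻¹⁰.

BaCrO₄

A salt starts to precipitate once the ion product Q reaches its Ksp.
For Ag₂CrO₄: [CrO₄²⁻] = (Ksp/[Ag⁺]^2) = 1.51×10⁻⁷ mol/L
For BaCrO₄: [CrO₄²⁻] = (Ksp/[Ba²⁺]) = 9.60×10⁻⁹ mol/L
Since BaCrO₄ needs less CrO₄²⁻ to reach saturation, it precipitates first.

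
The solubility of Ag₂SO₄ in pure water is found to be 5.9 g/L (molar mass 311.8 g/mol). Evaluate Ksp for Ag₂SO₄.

Ksp = 2.7×10⁻⁵

Molar solubility s = (5.9 g/L) / (311.8 g/mol) = 1.892×10⁻² mol/L
Ag₂SO₄(s) ⇌ 2 Ag⁺(aq) + SO₄²⁻(aq)
Let s be the molar solubility. Then [Ag⁺] = 2s and [SO₄²⁻] = s.
Ksp = [Ag⁺]^2[SO₄²⁻] = (2s)^2 · s = 4s^3
Ksp = 4 × (1.892×10⁻²)^3 = 2.7×10⁻⁵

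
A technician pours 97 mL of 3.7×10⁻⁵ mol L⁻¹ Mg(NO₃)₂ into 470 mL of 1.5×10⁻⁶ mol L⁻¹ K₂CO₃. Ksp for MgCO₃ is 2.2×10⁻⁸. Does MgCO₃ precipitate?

No

The combined volume is 567 mL.
[Mg²⁺] = (3.7×10⁻⁵)(97)/567 = 6.3×10⁻⁶ mol L⁻¹
[CO₃²⁻] = (1.5×10⁻⁶)(470)/567 = 1.2×10⁻⁶ mol L⁻¹
Q = [Mg²⁺][CO₃²⁻] = 7.9×10⁻¹²
Since Q (7.9×10⁻¹²) is less than Ksp (2.2×10⁻⁸), no MgCO₃ precipitates.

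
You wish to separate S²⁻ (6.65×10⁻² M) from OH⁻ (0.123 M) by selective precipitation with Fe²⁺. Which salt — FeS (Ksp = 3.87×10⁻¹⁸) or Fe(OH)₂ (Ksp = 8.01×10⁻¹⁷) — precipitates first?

The threshold for precipitation is Q = Ksp.
For FeS: [Fe²⁺] = (Ksp/[S²⁻]) = 5.82×10⁻¹⁷ M
For Fe(OH)₂: [Fe²⁺] = (Ksp/[OH⁻]^2) = 5.29×10⁻¹⁵ M
Since FeS needs less Fe²⁺ to reach saturation, it precipitates first.

FeS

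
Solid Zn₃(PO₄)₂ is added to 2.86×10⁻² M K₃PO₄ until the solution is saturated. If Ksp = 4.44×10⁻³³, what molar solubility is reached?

5.86×10⁻¹¹ M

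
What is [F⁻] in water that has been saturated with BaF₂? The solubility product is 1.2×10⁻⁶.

1.3×10⁻² M

BaF₂(s) ⇌ Ba²⁺(aq) + 2 F⁻(aq)
For each mole of BaF₂ that dissolves per liter, [Ba²⁺] = s and [F⁻] = 2s; let s denote this solubility.
Ksp = [Ba²⁺][F⁻]^2 = s · (2s)^2 = 4s^3 = 1.2×10⁻⁶
s = 6.7×10⁻³ mol/L
[F⁻] = 2s = 1.3×10⁻² mol/L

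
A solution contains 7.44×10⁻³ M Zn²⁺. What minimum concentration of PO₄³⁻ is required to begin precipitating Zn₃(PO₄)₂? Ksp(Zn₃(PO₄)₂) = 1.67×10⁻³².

2.01×10⁻¹³ M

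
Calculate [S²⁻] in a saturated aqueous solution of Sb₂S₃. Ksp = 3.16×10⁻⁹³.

3.72×10⁻¹⁹ M

Sb₂S₃(s) ⇌ 2 Sb³⁺(aq) + 3 S²⁻(aq)
For each mole of Sb₂S₃ that dissolves per liter, [Sb³⁺] = 2s and [S²⁻] = 3s; let s denote this solubility.
Ksp = [Sb³⁺]^2[S²⁻]^3 = (2s)^2 · (3s)^3 = 108s^5 = 3.16×10⁻⁹³
s = 1.24×10⁻¹⁹ mol/L
[S²⁻] = 3s = 3.72×10⁻¹⁹ mol/L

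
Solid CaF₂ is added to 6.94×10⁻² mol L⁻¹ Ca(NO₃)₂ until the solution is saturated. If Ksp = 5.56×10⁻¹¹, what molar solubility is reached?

1.42×10⁻⁵ M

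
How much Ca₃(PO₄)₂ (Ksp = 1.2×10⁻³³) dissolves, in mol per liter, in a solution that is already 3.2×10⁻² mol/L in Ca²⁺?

3.0×10⁻¹⁵ M

Ca₃(PO₄)₂(s) ⇌ 3 Ca²⁺(aq) + 2 PO₄³⁻(aq)
Ca²⁺ is already present at 3.2×10⁻² mol/L. If s mol/L of Ca₃(PO₄)₂ dissolves, [PO₄³⁻] = 2s while [Ca²⁺] ≈ 3.2×10⁻² mol/L.
Ksp = [Ca²⁺]^3[PO₄³⁻]^2 = (3.2×10⁻²)^3(2s)^2
(2s)^2 = 1.2×10⁻³³ / (3.2×10⁻²)^3 = 3.7×10⁻²⁹
s = 3.0×10⁻¹⁵ mol/L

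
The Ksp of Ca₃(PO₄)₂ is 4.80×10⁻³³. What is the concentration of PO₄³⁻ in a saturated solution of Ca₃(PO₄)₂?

2.70×10⁻⁷ M

Ca₃(PO₄)₂(s) ⇌ 3 Ca²⁺(aq) + 2 PO₄³⁻(aq)
If s mol/L of Ca₃(PO₄)₂ dissolves, [Ca²⁺] = 3s and [PO₄³⁻] = 2s.
Ksp = [Ca²⁺]^3[PO₄³⁻]^2 = (3s)^3 · (2s)^2 = 108s^5 = 4.80×10⁻³³
s = 1.35×10⁻⁷ mol/L
[PO₄³⁻] = 2s = 2.70×10⁻⁷ mol/L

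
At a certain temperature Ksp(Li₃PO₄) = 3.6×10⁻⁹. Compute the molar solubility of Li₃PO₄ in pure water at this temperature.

3.4×10⁻³ M

Li₃PO₄(s) ⇌ 3 Li⁺(aq) + PO₄³⁻(aq)
Call the molar solubility s, so that [Li⁺] = 3s and [PO₄³⁻] = s.
Ksp = [Li⁺]^3[PO₄³⁻] = (3s)^3 · s = 27s^4
27s^4 = 3.6×10⁻⁹  ⇒  s^4 = 1.3×10⁻¹⁰
s = 3.4×10⁻³ mol L⁻¹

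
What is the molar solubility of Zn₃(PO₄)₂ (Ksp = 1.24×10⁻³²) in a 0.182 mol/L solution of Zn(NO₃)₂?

Zn₃(PO₄)₂(s) ⇌ 3 Zn²⁺(aq) + 2 PO₄³⁻(aq)
Let s be the solubility of Zn₃(PO₄)₂ here. The common ion gives [Zn²⁺] ≈ 0.182 mol/L, and [PO₄³⁻] = 2s.
Ksp = [Zn²⁺]^3[PO₄³⁻]^2 = (0.182)^3(2s)^2
(2s)^2 = 1.24×10⁻³² / (0.182)^3 = 2.06×10⁻³⁰
s = 7.17×10⁻¹⁶ mol/L

7.17×10⁻¹⁶ M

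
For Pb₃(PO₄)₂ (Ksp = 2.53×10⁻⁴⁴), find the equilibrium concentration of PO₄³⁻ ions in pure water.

Pb₃(PO₄)₂(s) ⇌ 3 Pb²⁺(aq) + 2 PO₄³⁻(aq)
With molar solubility s: [Pb²⁺] = 3s, [PO₄³⁻] = 2s.
Ksp = [Pb²⁺]^3[PO₄³⁻]^2 = (3s)^3 · (2s)^2 = 108s^5 = 2.53×10⁻⁴⁴
s = 7.48×10⁻¹⁰ mol/L
[PO₄³⁻] = 2s = 1.50×10⁻⁹ mol/L

1.50×10⁻⁹ M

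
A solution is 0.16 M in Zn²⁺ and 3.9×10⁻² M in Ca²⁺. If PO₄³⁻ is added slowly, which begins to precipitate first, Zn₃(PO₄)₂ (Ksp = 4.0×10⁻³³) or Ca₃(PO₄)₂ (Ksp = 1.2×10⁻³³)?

The threshold for precipitation is Q = Ksp.
For Zn₃(PO₄)₂: [PO₄³⁻] = (Ksp/[Zn²⁺]^3)^(1/2) = 9.9×10⁻¹⁶ M
For Ca₃(PO₄)₂: [PO₄³⁻] = (Ksp/[Ca²⁺]^3)^(1/2) = 4.5×10⁻¹⁵ M
Since Zn₃(PO₄)₂ needs less PO₄³⁻ to reach saturation, it precipitates first.

Zn₃(PO₄)₂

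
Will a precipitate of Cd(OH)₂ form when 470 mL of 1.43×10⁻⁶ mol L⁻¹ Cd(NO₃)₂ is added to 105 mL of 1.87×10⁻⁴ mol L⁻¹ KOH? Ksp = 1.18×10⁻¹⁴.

Total volume after mixing = 470 + 105 = 575 mL.
[Cd²⁺] = (1.43×10⁻⁶)(470)/575 = 1.17×10⁻⁶ mol L⁻¹
[OH⁻] = (1.87×10⁻⁴)(105)/575 = 3.41×10⁻⁵ mol L⁻¹
Q = [Cd²⁺][OH⁻]^2 = 1.36×10⁻¹⁵
Q < Ksp (1.36×10⁻¹⁵ vs 1.18×10⁻¹⁴); the solution remains unsaturated and no precipitate forms.

No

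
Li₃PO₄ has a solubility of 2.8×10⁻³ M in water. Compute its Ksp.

Ksp = 1.7×10⁻⁹

Li₃PO₄(s) ⇌ 3 Li⁺(aq) + PO₄³⁻(aq)
For each mole of Li₃PO₄ that dissolves per liter, [Li⁺] = 3s and [PO₄³⁻] = s; let s denote this solubility.
Ksp = [Li⁺]^3[PO₄³⁻] = (3s)^3 · s = 27s^4
Ksp = 27 × (2.8×10⁻³)^4 = 1.7×10⁻⁹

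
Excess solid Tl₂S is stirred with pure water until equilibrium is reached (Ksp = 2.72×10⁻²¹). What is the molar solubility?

8.79×10⁻⁸ M

Tl₂S(s) ⇌ 2 Tl⁺(aq) + S²⁻(aq)
For each mole of Tl₂S that dissolves per liter, [Tl⁺] = 2s and [S²⁻] = s; let s denote this solubility.
Ksp = [Tl⁺]^2[S²⁻] = (2s)^2 · s = 4s^3
4s^3 = 2.72×10⁻²¹  ⇒  s^3 = 6.80×10⁻²²
s = (6.80×10⁻²²)^(1/3) = 8.79×10⁻⁸ mol/L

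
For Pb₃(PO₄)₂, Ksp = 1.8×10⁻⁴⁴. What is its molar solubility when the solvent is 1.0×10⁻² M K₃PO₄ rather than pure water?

1.9×10⁻¹⁴ M

Pb₃(PO₄)₂(s) ⇌ 3 Pb²⁺(aq) + 2 PO₄³⁻(aq)
Let s be the solubility of Pb₃(PO₄)₂ here. The common ion gives [PO₄³⁻] ≈ 1.0×10⁻² M, and [Pb²⁺] = 3s.
Ksp = [Pb²⁺]^3[PO₄³⁻]^2 = (3s)^3(1.0×10⁻²)^2
(3s)^3 = 1.8×10⁻⁴⁴ / (1.0×10⁻²)^2 = 1.8×10⁻⁴⁰
s = 1.9×10⁻¹⁴ M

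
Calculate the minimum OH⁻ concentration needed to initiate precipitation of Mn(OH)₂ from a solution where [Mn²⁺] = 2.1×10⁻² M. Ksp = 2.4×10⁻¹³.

3.4×10⁻⁶ M

Precipitation of each salt begins when its ion product equals Ksp.
Mn(OH)₂(s) ⇌ Mn²⁺(aq) + 2 OH⁻(aq)
Ksp = [Mn²⁺][OH⁻]^2 = [OH⁻]^2(2.1×10⁻²)
[OH⁻]^2 = 2.4×10⁻¹³ / (2.1×10⁻²) = 1.1×10⁻¹¹
[OH⁻] = 3.4×10⁻⁶ M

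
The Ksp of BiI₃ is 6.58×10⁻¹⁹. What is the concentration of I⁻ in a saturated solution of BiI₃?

3.75×10⁻⁵ M

BiI₃(s) ⇌ Bi³⁺(aq) + 3 I⁻(aq)
Call the molar solubility s, so that [Bi³⁺] = s and [I⁻] = 3s.
Ksp = [Bi³⁺][I⁻]^3 = s · (3s)^3 = 27s^4 = 6.58×10⁻¹⁹
s = 1.25×10⁻⁵ mol/L
[I⁻] = 3s = 3.75×10⁻⁵ mol/L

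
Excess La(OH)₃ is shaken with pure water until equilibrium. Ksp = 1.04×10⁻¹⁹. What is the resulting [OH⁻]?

2.36×10⁻⁵ M

La(OH)₃(s) ⇌ La³⁺(aq) + 3 OH⁻(aq)
For each mole of La(OH)₃ that dissolves per liter, [La³⁺] = s and [OH⁻] = 3s; let s denote this solubility.
Ksp = [La³⁺][OH⁻]^3 = s · (3s)^3 = 27s^4 = 1.04×10⁻¹⁹
s = 7.88×10⁻⁶ mol L⁻¹
[OH⁻] = 3s = 2.36×10⁻⁵ mol L⁻¹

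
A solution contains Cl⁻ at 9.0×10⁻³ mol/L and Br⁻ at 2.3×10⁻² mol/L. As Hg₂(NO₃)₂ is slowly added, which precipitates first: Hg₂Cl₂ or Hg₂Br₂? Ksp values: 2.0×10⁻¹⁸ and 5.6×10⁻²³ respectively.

Hg₂Br₂

Precipitation of each salt begins when its ion product equals Ksp.
For Hg₂Cl₂: [Hg₂²⁺] = (Ksp/[Cl⁻]^2) = 2.5×10⁻¹⁴ mol/L
For Hg₂Br₂: [Hg₂²⁺] = (Ksp/[Br⁻]^2) = 1.1×10⁻¹⁹ mol/L
The smaller threshold [Hg₂²⁺] is reached first, so Hg₂Br₂ precipitates first.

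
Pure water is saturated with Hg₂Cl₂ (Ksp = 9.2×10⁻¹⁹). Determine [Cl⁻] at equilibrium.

1.2×10⁻⁶ M

Hg₂Cl₂(s) ⇌ Hg₂²⁺(aq) + 2 Cl⁻(aq)
Let s be the molar solubility. Then [Hg₂²⁺] = s and [Cl⁻] = 2s.
Ksp = [Hg₂²⁺][Cl⁻]^2 = s · (2s)^2 = 4s^3 = 9.2×10⁻¹⁹
s = 6.1×10⁻⁷ mol/L
[Cl⁻] = 2s = 1.2×10⁻⁶ mol/L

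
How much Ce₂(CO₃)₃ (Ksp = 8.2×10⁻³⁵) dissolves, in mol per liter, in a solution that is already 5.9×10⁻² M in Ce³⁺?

9.6×10⁻¹² M

Ce₂(CO₃)₃(s) ⇌ 2 Ce³⁺(aq) + 3 CO₃²⁻(aq)
Let s be the solubility of Ce₂(CO₃)₃ here. The common ion gives [Ce³⁺] ≈ 5.9×10⁻² M, and [CO₃²⁻] = 3s.
Ksp = [Ce³⁺]^2[CO₃²⁻]^3 = (5.9×10⁻²)^2(3s)^3
(3s)^3 = 8.2×10⁻³⁵ / (5.9×10⁻²)^2 = 2.4×10⁻³²
s = 9.6×10⁻¹² M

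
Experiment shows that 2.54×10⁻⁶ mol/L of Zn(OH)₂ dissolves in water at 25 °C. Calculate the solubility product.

Zn(OH)₂(s) ⇌ Zn²⁺(aq) + 2 OH⁻(aq)
Let s be the molar solubility. Then [Zn²⁺] = s and [OH⁻] = 2s.
Ksp = [Zn²⁺][OH⁻]^2 = s · (2s)^2 = 4s^3
Ksp = 4 × (2.54×10⁻⁶)^3 = 6.55×10⁻¹⁷

Ksp = 6.55×10⁻¹⁷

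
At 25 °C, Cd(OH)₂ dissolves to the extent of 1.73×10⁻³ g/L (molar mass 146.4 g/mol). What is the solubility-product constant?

Ksp = 6.60×10⁻¹⁵

s = (1.73×10⁻³ g L⁻¹)/(146.4 g mol⁻¹) = 1.1817×10⁻⁵ M
Cd(OH)₂(s) ⇌ Cd²⁺(aq) + 2 OH⁻(aq)
If s mol/L of Cd(OH)₂ dissolves, [Cd²⁺] = s and [OH⁻] = 2s.
Ksp = [Cd²⁺][OH⁻]^2 = s · (2s)^2 = 4s^3
Ksp = 4 × (1.1817×10⁻⁵)^3 = 6.60×10⁻¹⁵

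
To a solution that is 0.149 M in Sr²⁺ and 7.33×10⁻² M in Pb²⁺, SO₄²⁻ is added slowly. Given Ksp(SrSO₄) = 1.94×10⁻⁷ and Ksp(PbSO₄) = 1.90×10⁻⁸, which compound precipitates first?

PbSO₄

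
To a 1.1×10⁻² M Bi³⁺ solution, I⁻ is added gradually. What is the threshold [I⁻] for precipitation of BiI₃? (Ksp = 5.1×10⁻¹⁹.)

Precipitation begins when Q = Ksp.
BiI₃(s) ⇌ Bi³⁺(aq) + 3 I⁻(aq)
Ksp = [Bi³⁺][I⁻]^3 = [I⁻]^3(1.1×10⁻²)
[I⁻]^3 = 5.1×10⁻¹⁹ / (1.1×10⁻²) = 4.6×10⁻¹⁷
[I⁻] = 3.6×10⁻⁶ M

3.6×10⁻⁶ M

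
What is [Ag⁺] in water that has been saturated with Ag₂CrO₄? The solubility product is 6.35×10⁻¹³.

1.08×10⁻⁴ M

Ag₂CrO₄(s) ⇌ 2 Ag⁺(aq) + CrO₄²⁻(aq)
With molar solubility s: [Ag⁺] = 2s, [CrO₄²⁻] = s.
Ksp = [Ag⁺]^2[CrO₄²⁻] = (2s)^2 · s = 4s^3 = 6.35×10⁻¹³
s = 5.41×10⁻⁵ mol L⁻¹
[Ag⁺] = 2s = 1.08×10⁻⁴ mol L⁻¹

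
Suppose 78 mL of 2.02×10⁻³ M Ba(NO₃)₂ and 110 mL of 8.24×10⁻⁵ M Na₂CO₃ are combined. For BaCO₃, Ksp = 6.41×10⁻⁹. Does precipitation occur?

Yes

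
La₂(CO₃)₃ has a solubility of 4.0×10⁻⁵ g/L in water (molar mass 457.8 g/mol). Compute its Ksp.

Molar solubility s = (4.0×10⁻⁵ g/L) / (457.8 g/mol) = 8.737×10⁻⁸ mol/L
La₂(CO₃)₃(s) ⇌ 2 La³⁺(aq) + 3 CO₃²⁻(aq)
With molar solubility s: [La³⁺] = 2s, [CO₃²⁻] = 3s.
Ksp = [La³⁺]^2[CO₃²⁻]^3 = (2s)^2 · (3s)^3 = 108s^5
Ksp = 108 × (8.737×10⁻⁸)^5 = 5.5×10⁻³⁴

Ksp = 5.5×10⁻³⁴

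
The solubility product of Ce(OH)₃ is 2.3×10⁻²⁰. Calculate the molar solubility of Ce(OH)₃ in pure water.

Ce(OH)₃(s) ⇌ Ce³⁺(aq) + 3 OH⁻(aq)
For each mole of Ce(OH)₃ that dissolves per liter, [Ce³⁺] = s and [OH⁻] = 3s; let s denote this solubility.
Ksp = [Ce³⁺][OH⁻]^3 = s · (3s)^3 = 27s^4
27s^4 = 2.3×10⁻²⁰  ⇒  s^4 = 8.5×10⁻²²
s = 5.4×10⁻⁶ M

5.4×10⁻⁶ M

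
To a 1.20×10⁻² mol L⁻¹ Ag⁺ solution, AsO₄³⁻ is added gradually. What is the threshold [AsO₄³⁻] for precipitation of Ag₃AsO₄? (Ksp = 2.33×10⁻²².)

1.35×10⁻¹⁶ M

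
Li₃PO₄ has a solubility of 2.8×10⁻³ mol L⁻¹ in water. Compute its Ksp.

Ksp = 1.7×10⁻⁹

Li₃PO₄(s) ⇌ 3 Li⁺(aq) + PO₄³⁻(aq)
For each mole of Li₃PO₄ that dissolves per liter, [Li⁺] = 3s and [PO₄³⁻] = s; let s denote this solubility.
Ksp = [Li⁺]^3[PO₄³⁻] = (3s)^3 · s = 27s^4
Ksp = 27 × (2.8×10⁻³)^4 = 1.7×10⁻⁹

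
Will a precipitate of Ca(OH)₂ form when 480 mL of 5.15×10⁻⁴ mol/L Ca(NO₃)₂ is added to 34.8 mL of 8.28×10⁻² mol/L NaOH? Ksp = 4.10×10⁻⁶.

Total volume after mixing = 480 + 34.8 = 514.8 mL.
[Ca²⁺] = (5.15×10⁻⁴)(480)/514.8 = 4.80×10⁻⁴ mol/L
[OH⁻] = (8.28×10⁻²)(34.8)/514.8 = 5.60×10⁻³ mol/L
Q = [Ca²⁺][OH⁻]^2 = 1.50×10⁻⁸
Q < Ksp (1.50×10⁻⁸ vs 4.10×10⁻⁶); the solution remains unsaturated and no precipitate forms.

No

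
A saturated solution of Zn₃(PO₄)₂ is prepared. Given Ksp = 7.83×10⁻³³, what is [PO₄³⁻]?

2.97×10⁻⁷ M

Zn₃(PO₄)₂(s) ⇌ 3 Zn²⁺(aq) + 2 PO₄³⁻(aq)
With molar solubility s: [Zn²⁺] = 3s, [PO₄³⁻] = 2s.
Ksp = [Zn²⁺]^3[PO₄³⁻]^2 = (3s)^3 · (2s)^2 = 108s^5 = 7.83×10⁻³³
s = 1.49×10⁻⁷ M
[PO₄³⁻] = 2s = 2.97×10⁻⁷ M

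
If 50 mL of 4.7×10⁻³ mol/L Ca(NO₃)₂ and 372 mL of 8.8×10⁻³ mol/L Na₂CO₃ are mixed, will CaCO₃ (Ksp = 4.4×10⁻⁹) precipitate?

After mixing, V = 50 mL + 372 mL = 422 mL.
[Ca²⁺] = (4.7×10⁻³)(50)/422 = 5.6×10⁻⁴ mol/L
[CO₃²⁻] = (8.8×10⁻³)(372)/422 = 7.8×10⁻³ mol/L
Q = [Ca²⁺][CO₃²⁻] = 4.3×10⁻⁶
Because Q > Ksp (4.3×10⁻⁶ vs 4.4×10⁻⁹), a precipitate of CaCO₃ forms.

Yes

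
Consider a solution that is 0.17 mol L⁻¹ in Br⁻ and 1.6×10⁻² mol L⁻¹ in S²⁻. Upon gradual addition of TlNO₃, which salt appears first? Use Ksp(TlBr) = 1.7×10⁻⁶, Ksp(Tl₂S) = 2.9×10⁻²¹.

Precipitation of each salt begins when its ion product equals Ksp.
For TlBr: [Tl⁺] = (Ksp/[Br⁻]) = 1.0×10⁻⁵ mol L⁻¹
For Tl₂S: [Tl⁺] = (Ksp/[S²⁻])^(1/2) = 4.3×10⁻¹⁰ mol L⁻¹
The smaller threshold [Tl⁺] is reached first, so Tl₂S precipitates first.

Tl₂S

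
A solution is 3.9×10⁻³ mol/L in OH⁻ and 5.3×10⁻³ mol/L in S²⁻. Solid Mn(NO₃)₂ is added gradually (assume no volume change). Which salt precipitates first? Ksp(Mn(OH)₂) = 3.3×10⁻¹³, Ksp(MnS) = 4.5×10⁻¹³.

MnS

Precipitation of each salt begins when its ion product equals Ksp.
For Mn(OH)₂: [Mn²⁺] = (Ksp/[OH⁻]^2) = 2.2×10⁻⁸ mol/L
For MnS: [Mn²⁺] = (Ksp/[S²⁻]) = 8.5×10⁻¹¹ mol/L
Since MnS needs less Mn²⁺ to reach saturation, it precipitates first.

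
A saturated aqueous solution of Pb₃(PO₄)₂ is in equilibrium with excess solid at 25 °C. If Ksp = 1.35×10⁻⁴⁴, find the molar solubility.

6.60×10⁻¹⁰ M

Pb₃(PO₄)₂(s) ⇌ 3 Pb²⁺(aq) + 2 PO₄³⁻(aq)
Let s be the molar solubility. Then [Pb²⁺] = 3s and [PO₄³⁻] = 2s.
Ksp = [Pb²⁺]^3[PO₄³⁻]^2 = (3s)^3 · (2s)^2 = 108s^5
108s^5 = 1.35×10⁻⁴⁴  ⇒  s^5 = 1.25×10⁻⁴⁶
s = (1.25×10⁻⁴⁶)^(1/5) = 6.60×10⁻¹⁰ mol L⁻¹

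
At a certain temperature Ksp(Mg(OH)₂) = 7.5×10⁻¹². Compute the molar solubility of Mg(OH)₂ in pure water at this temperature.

1.2×10⁻⁴ M

Mg(OH)₂(s) ⇌ Mg²⁺(aq) + 2 OH⁻(aq)
Let s be the molar solubility. Then [Mg²⁺] = s and [OH⁻] = 2s.
Ksp = [Mg²⁺][OH⁻]^2 = s · (2s)^2 = 4s^3
4s^3 = 7.5×10⁻¹²  ⇒  s^3 = 1.9×10⁻¹²
s = 1.2×10⁻⁴ mol/L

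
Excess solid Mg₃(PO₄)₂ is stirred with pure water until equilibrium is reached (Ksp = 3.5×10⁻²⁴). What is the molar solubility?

8.0×10⁻⁶ M

Mg₃(PO₄)₂(s) ⇌ 3 Mg²⁺(aq) + 2 PO₄³⁻(aq)
With molar solubility s: [Mg²⁺] = 3s, [PO₄³⁻] = 2s.
Ksp = [Mg²⁺]^3[PO₄³⁻]^2 = (3s)^3 · (2s)^2 = 108s^5
108s^5 = 3.5×10⁻²⁴  ⇒  s^5 = 3.2×10⁻²⁶
s = 8.0×10⁻⁶ mol L⁻¹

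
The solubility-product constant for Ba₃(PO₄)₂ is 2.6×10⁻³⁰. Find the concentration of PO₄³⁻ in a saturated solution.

9.5×10⁻⁷ M

Ba₃(PO₄)₂(s) ⇌ 3 Ba²⁺(aq) + 2 PO₄³⁻(aq)
With molar solubility s: [Ba²⁺] = 3s, [PO₄³⁻] = 2s.
Ksp = [Ba²⁺]^3[PO₄³⁻]^2 = (3s)^3 · (2s)^2 = 108s^5 = 2.6×10⁻³⁰
s = 4.7×10⁻⁷ M
[PO₄³⁻] = 2s = 9.5×10⁻⁷ M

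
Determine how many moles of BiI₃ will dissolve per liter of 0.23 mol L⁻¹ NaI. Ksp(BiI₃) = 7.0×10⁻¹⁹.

5.8×10⁻¹⁷ M

BiI₃(s) ⇌ Bi³⁺(aq) + 3 I⁻(aq)
With I⁻ already at 0.23 mol L⁻¹ and s small, take [I⁻] ≈ 0.23 mol L⁻¹ and [Bi³⁺] = s.
Ksp = [Bi³⁺][I⁻]^3 = s(0.23)^3
s = 7.0×10⁻¹⁹ / (0.23)^3 = 5.8×10⁻¹⁷
s = 5.8×10⁻¹⁷ mol L⁻¹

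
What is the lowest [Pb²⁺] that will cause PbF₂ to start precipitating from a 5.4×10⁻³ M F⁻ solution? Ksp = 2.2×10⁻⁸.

7.5×10⁻⁴ M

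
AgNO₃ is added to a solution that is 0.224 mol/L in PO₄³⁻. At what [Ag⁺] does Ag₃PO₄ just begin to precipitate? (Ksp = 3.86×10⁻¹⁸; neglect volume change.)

2.58×10⁻⁶ M

Precipitation of each salt begins when its ion product equals Ksp.
Ag₃PO₄(s) ⇌ 3 Ag⁺(aq) + PO₄³⁻(aq)
Ksp = [Ag⁺]^3[PO₄³⁻] = [Ag⁺]^3(0.224)
[Ag⁺]^3 = 3.86×10⁻¹⁸ / (0.224) = 1.72×10⁻¹⁷
[Ag⁺] = 2.58×10⁻⁶ mol/L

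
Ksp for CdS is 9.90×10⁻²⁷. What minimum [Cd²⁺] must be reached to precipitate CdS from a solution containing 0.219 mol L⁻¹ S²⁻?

4.52×10⁻²⁶ M

The threshold for precipitation is Q = Ksp.
CdS(s) ⇌ Cd²⁺(aq) + S²⁻(aq)
Ksp = [Cd²⁺][S²⁻] = [Cd²⁺](0.219)
[Cd²⁺] = 9.90×10⁻²⁷ / (0.219) = 4.52×10⁻²⁶
[Cd²⁺] = 4.52×10⁻²⁶ mol L⁻¹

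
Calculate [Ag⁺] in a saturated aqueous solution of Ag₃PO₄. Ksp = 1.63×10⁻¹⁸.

4.70×10⁻⁵ M

Ag₃PO₄(s) ⇌ 3 Ag⁺(aq) + PO₄³⁻(aq)
For each mole of Ag₃PO₄ that dissolves per liter, [Ag⁺] = 3s and [PO₄³⁻] = s; let s denote this solubility.
Ksp = [Ag⁺]^3[PO₄³⁻] = (3s)^3 · s = 27s^4 = 1.63×10⁻¹⁸
s = 1.57×10⁻⁵ M
[Ag⁺] = 3s = 4.70×10⁻⁵ M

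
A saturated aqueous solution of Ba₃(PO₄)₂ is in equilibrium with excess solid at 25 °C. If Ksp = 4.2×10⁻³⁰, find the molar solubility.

Ba₃(PO₄)₂(s) ⇌ 3 Ba²⁺(aq) + 2 PO₄³⁻(aq)
Call the molar solubility s, so that [Ba²⁺] = 3s and [PO₄³⁻] = 2s.
Ksp = [Ba²⁺]^3[PO₄³⁻]^2 = (3s)^3 · (2s)^2 = 108s^5
108s^5 = 4.2×10⁻³⁰  ⇒  s^5 = 3.9×10⁻³²
s = 5.2×10⁻⁷ mol/L

5.2×10⁻⁷ M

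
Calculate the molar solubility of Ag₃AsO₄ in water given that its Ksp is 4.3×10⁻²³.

1.1×10⁻⁶ M

Ag₃AsO₄(s) ⇌ 3 Ag⁺(aq) + AsO₄³⁻(aq)
With molar solubility s: [Ag⁺] = 3s, [AsO₄³⁻] = s.
Ksp = [Ag⁺]^3[AsO₄³⁻] = (3s)^3 · s = 27s^4
27s^4 = 4.3×10⁻²³  ⇒  s^4 = 1.6×10⁻²⁴
s = 1.1×10⁻⁶ M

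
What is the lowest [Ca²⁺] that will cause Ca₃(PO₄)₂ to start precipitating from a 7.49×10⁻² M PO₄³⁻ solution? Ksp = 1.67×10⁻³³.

Each salt precipitates once Q = Ksp for that salt.
Ca₃(PO₄)₂(s) ⇌ 3 Ca²⁺(aq) + 2 PO₄³⁻(aq)
Ksp = [Ca²⁺]^3[PO₄³⁻]^2 = [Ca²⁺]^3(7.49×10⁻²)^2
[Ca²⁺]^3 = 1.67×10⁻³³ / (7.49×10⁻²)^2 = 2.98×10⁻³¹
[Ca²⁺] = 6.68×10⁻¹¹ M

6.68×10⁻¹¹ M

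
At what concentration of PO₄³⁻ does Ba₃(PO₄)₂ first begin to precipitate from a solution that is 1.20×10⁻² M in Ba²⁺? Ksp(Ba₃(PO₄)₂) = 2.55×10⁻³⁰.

The threshold for precipitation is Q = Ksp.
Ba₃(PO₄)₂(s) ⇌ 3 Ba²⁺(aq) + 2 PO₄³⁻(aq)
Ksp = [Ba²⁺]^3[PO₄³⁻]^2 = [PO₄³⁻]^2(1.20×10⁻²)^3
[PO₄³⁻]^2 = 2.55×10⁻³⁰ / (1.20×10⁻²)^3 = 1.48×10⁻²⁴
[PO₄³⁻] = 1.21×10⁻¹² M

1.21×10⁻¹² M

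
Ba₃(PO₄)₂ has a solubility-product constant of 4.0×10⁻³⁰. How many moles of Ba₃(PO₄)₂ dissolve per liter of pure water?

5.2×10⁻⁷ M

Ba₃(PO₄)₂(s) ⇌ 3 Ba²⁺(aq) + 2 PO₄³⁻(aq)
With molar solubility s: [Ba²⁺] = 3s, [PO₄³⁻] = 2s.
Ksp = [Ba²⁺]^3[PO₄³⁻]^2 = (3s)^3 · (2s)^2 = 108s^5
108s^5 = 4.0×10⁻³⁰  ⇒  s^5 = 3.7×10⁻³²
s = (3.7×10⁻³²)^(1/5) = 5.2×10⁻⁷ mol/L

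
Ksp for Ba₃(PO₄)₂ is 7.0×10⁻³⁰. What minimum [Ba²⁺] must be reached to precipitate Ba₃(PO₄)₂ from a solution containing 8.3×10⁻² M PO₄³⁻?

1.0×10⁻⁹ M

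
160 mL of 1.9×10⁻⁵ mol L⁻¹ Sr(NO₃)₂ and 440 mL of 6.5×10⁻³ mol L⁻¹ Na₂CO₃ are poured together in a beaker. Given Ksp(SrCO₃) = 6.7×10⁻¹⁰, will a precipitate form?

Total volume after mixing = 160 + 440 = 600 mL.
[Sr²⁺] = (1.9×10⁻⁵)(160)/600 = 5.1×10⁻⁶ mol L⁻¹
[CO₃²⁻] = (6.5×10⁻³)(440)/600 = 4.8×10⁻³ mol L⁻¹
Q = [Sr²⁺][CO₃²⁻] = 2.4×10⁻⁸
Because Q > Ksp (2.4×10⁻⁸ vs 6.7×10⁻¹⁰), a precipitate of SrCO₃ forms.

Yes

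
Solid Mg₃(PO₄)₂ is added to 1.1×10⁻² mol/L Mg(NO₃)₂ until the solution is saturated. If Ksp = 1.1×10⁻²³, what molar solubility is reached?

Mg₃(PO₄)₂(s) ⇌ 3 Mg²⁺(aq) + 2 PO₄³⁻(aq)
With Mg²⁺ already at 1.1×10⁻² mol/L and s small, take [Mg²⁺] ≈ 1.1×10⁻² mol/L and [PO₄³⁻] = 2s.
Ksp = [Mg²⁺]^3[PO₄³⁻]^2 = (1.1×10⁻²)^3(2s)^2
(2s)^2 = 1.1×10⁻²³ / (1.1×10⁻²)^3 = 8.3×10⁻¹⁸
s = 1.4×10⁻⁹ mol/L

1.4×10⁻⁹ M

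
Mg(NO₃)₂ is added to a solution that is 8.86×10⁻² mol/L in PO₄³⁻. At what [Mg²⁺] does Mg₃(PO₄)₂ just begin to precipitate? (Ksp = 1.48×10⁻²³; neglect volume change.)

The threshold for precipitation is Q = Ksp.
Mg₃(PO₄)₂(s) ⇌ 3 Mg²⁺(aq) + 2 PO₄³⁻(aq)
Ksp = [Mg²⁺]^3[PO₄³⁻]^2 = [Mg²⁺]^3(8.86×10⁻²)^2
[Mg²⁺]^3 = 1.48×10⁻²³ / (8.86×10⁻²)^2 = 1.89×10⁻²¹
[Mg²⁺] = 1.24×10⁻⁷ mol/L

1.24×10⁻⁷ M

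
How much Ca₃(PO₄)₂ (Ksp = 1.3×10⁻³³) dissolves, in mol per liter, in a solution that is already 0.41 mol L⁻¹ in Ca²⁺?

Ca₃(PO₄)₂(s) ⇌ 3 Ca²⁺(aq) + 2 PO₄³⁻(aq)
The solution already contains Ca²⁺ at 0.41 mol L⁻¹. Let s be the molar solubility of Ca₃(PO₄)₂.
[Ca²⁺] ≈ 0.41 mol L⁻¹ (common ion dominates); [PO₄³⁻] = 2s.
Ksp = [Ca²⁺]^3[PO₄³⁻]^2 = (0.41)^3(2s)^2
(2s)^2 = 1.3×10⁻³³ / (0.41)^3 = 1.9×10⁻³²
s = 6.9×10⁻¹⁷ mol L⁻¹

6.9×10⁻¹⁷ M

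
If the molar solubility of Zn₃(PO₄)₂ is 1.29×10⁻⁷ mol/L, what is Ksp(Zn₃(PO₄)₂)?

Zn₃(PO₄)₂(s) ⇌ 3 Zn²⁺(aq) + 2 PO₄³⁻(aq)
Let s be the molar solubility. Then [Zn²⁺] = 3s and [PO₄³⁻] = 2s.
Ksp = [Zn²⁺]^3[PO₄³⁻]^2 = (3s)^3 · (2s)^2 = 108s^5
Ksp = 108 × (1.29×10⁻⁷)^5 = 3.86×10⁻³³

Ksp = 3.86×10⁻³³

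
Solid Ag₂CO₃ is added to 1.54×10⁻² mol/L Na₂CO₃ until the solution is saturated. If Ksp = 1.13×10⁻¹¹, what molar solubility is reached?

1.35×10⁻⁵ M

Ag₂CO₃(s) ⇌ 2 Ag⁺(aq) + CO₃²⁻(aq)
Let s be the solubility of Ag₂CO₃ here. The common ion gives [CO₃²⁻] ≈ 1.54×10⁻² mol/L, and [Ag⁺] = 2s.
Ksp = [Ag⁺]^2[CO₃²⁻] = (2s)^2(1.54×10⁻²)
(2s)^2 = 1.13×10⁻¹¹ / (1.54×10⁻²) = 7.34×10⁻¹⁰
s = 1.35×10⁻⁵ mol/L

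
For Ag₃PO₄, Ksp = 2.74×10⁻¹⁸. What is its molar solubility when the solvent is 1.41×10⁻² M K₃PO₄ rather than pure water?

1.93×10⁻⁶ M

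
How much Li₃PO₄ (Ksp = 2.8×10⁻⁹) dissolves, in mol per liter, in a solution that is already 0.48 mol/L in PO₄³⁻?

6.0×10⁻⁴ M

Li₃PO₄(s) ⇌ 3 Li⁺(aq) + PO₄³⁻(aq)
With PO₄³⁻ already at 0.48 mol/L and s small, take [PO₄³⁻] ≈ 0.48 mol/L and [Li⁺] = 3s.
Ksp = [Li⁺]^3[PO₄³⁻] = (3s)^3(0.48)
(3s)^3 = 2.8×10⁻⁹ / (0.48) = 5.8×10⁻⁹
s = 6.0×10⁻⁴ mol/L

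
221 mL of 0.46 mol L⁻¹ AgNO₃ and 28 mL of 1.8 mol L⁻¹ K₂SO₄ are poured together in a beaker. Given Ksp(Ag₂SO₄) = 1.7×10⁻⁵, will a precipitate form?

Yes

Total volume after mixing = 221 + 28 = 249 mL.
[Ag⁺] = (0.46)(221)/249 = 0.41 mol L⁻¹
[SO₄²⁻] = (1.8)(28)/249 = 0.20 mol L⁻¹
Q = [Ag⁺]^2[SO₄²⁻] = 3.4×10⁻²
Because Q > Ksp (3.4×10⁻² vs 1.7×10⁻⁵), a precipitate of Ag₂SO₄ forms.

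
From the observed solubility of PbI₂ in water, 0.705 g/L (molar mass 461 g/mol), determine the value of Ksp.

Ksp = 1.43×10⁻⁸

Molar solubility s = (0.705 g/L) / (461 g/mol) = 1.5293×10⁻³ mol/L
PbI₂(s) ⇌ Pb²⁺(aq) + 2 I⁻(aq)
With molar solubility s: [Pb²⁺] = s, [I⁻] = 2s.
Ksp = [Pb²⁺][I⁻]^2 = s · (2s)^2 = 4s^3
Ksp = 4 × (1.5293×10⁻³)^3 = 1.43×10⁻⁸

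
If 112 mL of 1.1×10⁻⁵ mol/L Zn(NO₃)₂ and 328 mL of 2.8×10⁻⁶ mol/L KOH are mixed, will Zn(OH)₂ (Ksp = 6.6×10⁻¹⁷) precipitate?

The combined volume is 440 mL.
[Zn²⁺] = (1.1×10⁻⁵)(112)/440 = 2.8×10⁻⁶ mol/L
[OH⁻] = (2.8×10⁻⁶)(328)/440 = 2.1×10⁻⁶ mol/L
Q = [Zn²⁺][OH⁻]^2 = 1.2×10⁻¹⁷
Since Q (1.2×10⁻¹⁷) is less than Ksp (6.6×10⁻¹⁷), no Zn(OH)₂ precipitates.

No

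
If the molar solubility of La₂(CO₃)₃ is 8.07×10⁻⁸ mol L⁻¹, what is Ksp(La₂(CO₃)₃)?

Ksp = 3.70×10⁻³⁴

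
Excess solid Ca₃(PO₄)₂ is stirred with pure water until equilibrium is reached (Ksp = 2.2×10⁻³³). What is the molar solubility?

Ca₃(PO₄)₂(s) ⇌ 3 Ca²⁺(aq) + 2 PO₄³⁻(aq)
Call the molar solubility s, so that [Ca²⁺] = 3s and [PO₄³⁻] = 2s.
Ksp = [Ca²⁺]^3[PO₄³⁻]^2 = (3s)^3 · (2s)^2 = 108s^5
108s^5 = 2.2×10⁻³³  ⇒  s^5 = 2.0×10⁻³⁵
s = (2.0×10⁻³⁵)^(1/5) = 1.2×10⁻⁷ mol/L

1.2×10⁻⁷ M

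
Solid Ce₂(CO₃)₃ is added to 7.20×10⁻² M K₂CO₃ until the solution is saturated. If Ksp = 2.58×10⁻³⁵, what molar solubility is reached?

1.31×10⁻¹⁶ M

Ce₂(CO₃)₃(s) ⇌ 2 Ce³⁺(aq) + 3 CO₃²⁻(aq)
The solution already contains CO₃²⁻ at 7.20×10⁻² M. Let s be the molar solubility of Ce₂(CO₃)₃.
[CO₃²⁻] ≈ 7.20×10⁻² M (common ion dominates); [Ce³⁺] = 2s.
Ksp = [Ce³⁺]^2[CO₃²⁻]^3 = (2s)^2(7.20×10⁻²)^3
(2s)^2 = 2.58×10⁻³⁵ / (7.20×10⁻²)^3 = 6.91×10⁻³²
s = 1.31×10⁻¹⁶ M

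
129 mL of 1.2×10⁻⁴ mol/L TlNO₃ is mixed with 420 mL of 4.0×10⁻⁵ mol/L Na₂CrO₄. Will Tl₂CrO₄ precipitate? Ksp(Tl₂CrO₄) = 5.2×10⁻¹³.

No

Total volume after mixing = 129 + 420 = 549 mL.
[Tl⁺] = (1.2×10⁻⁴)(129)/549 = 2.8×10⁻⁵ mol/L
[CrO₄²⁻] = (4.0×10⁻⁵)(420)/549 = 3.1×10⁻⁵ mol/L
Q = [Tl⁺]^2[CrO₄²⁻] = 2.4×10⁻¹⁴
Since Q (2.4×10⁻¹⁴) is less than Ksp (5.2×10⁻¹³), no Tl₂CrO₄ precipitates.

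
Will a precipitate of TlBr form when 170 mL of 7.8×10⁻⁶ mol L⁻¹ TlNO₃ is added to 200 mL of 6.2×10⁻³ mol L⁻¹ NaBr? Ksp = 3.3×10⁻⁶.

No

Total volume after mixing = 170 + 200 = 370 mL.
[Tl⁺] = (7.8×10⁻⁶)(170)/370 = 3.6×10⁻⁶ mol L⁻¹
[Br⁻] = (6.2×10⁻³)(200)/370 = 3.4×10⁻³ mol L⁻¹
Q = [Tl⁺][Br⁻] = 1.2×10⁻⁸
Q = 1.2×10⁻⁸ < Ksp = 3.3×10⁻⁶, so the solution is unsaturated and no precipitate forms.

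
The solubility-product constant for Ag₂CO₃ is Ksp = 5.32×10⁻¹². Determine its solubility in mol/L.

1.10×10⁻⁴ M

Ag₂CO₃(s) ⇌ 2 Ag⁺(aq) + CO₃²⁻(aq)
Call the molar solubility s, so that [Ag⁺] = 2s and [CO₃²⁻] = s.
Ksp = [Ag⁺]^2[CO₃²⁻] = (2s)^2 · s = 4s^3
4s^3 = 5.32×10⁻¹²  ⇒  s^3 = 1.33×10⁻¹²
s = 1.10×10⁻⁴ mol L⁻¹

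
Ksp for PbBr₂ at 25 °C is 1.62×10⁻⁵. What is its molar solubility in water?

1.59×10⁻² M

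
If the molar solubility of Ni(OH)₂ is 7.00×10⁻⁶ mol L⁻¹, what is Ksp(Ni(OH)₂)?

Ksp = 1.37×10⁻¹⁵

Ni(OH)₂(s) ⇌ Ni²⁺(aq) + 2 OH⁻(aq)
Let s be the molar solubility. Then [Ni²⁺] = s and [OH⁻] = 2s.
Ksp = [Ni²⁺][OH⁻]^2 = s · (2s)^2 = 4s^3
Ksp = 4 × (7.00×10⁻⁶)^3 = 1.37×10⁻¹⁵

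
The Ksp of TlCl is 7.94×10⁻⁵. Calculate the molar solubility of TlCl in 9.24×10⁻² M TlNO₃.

TlCl(s) ⇌ Tl⁺(aq) + Cl⁻(aq)
Let s be the solubility of TlCl here. The common ion gives [Tl⁺] ≈ 9.24×10⁻² M, and [Cl⁻] = s.
Ksp = [Tl⁺][Cl⁻] = (9.24×10⁻²)s
s = 7.94×10⁻⁵ / (9.24×10⁻²) = 8.59×10⁻⁴
s = 8.59×10⁻⁴ M

8.59×10⁻⁴ M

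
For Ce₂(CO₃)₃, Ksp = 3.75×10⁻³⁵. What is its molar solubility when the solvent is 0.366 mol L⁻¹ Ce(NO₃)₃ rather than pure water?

2.18×10⁻¹² M

Ce₂(CO₃)₃(s) ⇌ 2 Ce³⁺(aq) + 3 CO₃²⁻(aq)
With Ce³⁺ already at 0.366 mol L⁻¹ and s small, take [Ce³⁺] ≈ 0.366 mol L⁻¹ and [CO₃²⁻] = 3s.
Ksp = [Ce³⁺]^2[CO₃²⁻]^3 = (0.366)^2(3s)^3
(3s)^3 = 3.75×10⁻³⁵ / (0.366)^2 = 2.80×10⁻³⁴
s = 2.18×10⁻¹² mol L⁻¹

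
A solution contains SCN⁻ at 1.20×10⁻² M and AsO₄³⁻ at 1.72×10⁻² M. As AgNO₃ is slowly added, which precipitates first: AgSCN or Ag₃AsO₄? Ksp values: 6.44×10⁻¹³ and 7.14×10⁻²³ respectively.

Each salt precipitates once Q = Ksp for that salt.
For AgSCN: [Ag⁺] = (Ksp/[SCN⁻]) = 5.37×10⁻¹¹ M
For Ag₃AsO₄: [Ag⁺] = (Ksp/[AsO₄³⁻])^(1/3) = 1.61×10⁻⁷ M
The smaller threshold [Ag⁺] is reached first, so AgSCN precipitates first.

AgSCN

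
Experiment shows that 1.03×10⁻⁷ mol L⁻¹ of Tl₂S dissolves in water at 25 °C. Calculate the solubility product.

Ksp = 4.37×10⁻²¹

Tl₂S(s) ⇌ 2 Tl⁺(aq) + S²⁻(aq)
For each mole of Tl₂S that dissolves per liter, [Tl⁺] = 2s and [S²⁻] = s; let s denote this solubility.
Ksp = [Tl⁺]^2[S²⁻] = (2s)^2 · s = 4s^3
Ksp = 4 × (1.03×10⁻⁷)^3 = 4.37×10⁻²¹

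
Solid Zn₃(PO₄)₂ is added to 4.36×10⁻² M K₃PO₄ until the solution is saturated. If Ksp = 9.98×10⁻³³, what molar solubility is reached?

Zn₃(PO₄)₂(s) ⇌ 3 Zn²⁺(aq) + 2 PO₄³⁻(aq)
Let s be the solubility of Zn₃(PO₄)₂ here. The common ion gives [PO₄³⁻] ≈ 4.36×10⁻² M, and [Zn²⁺] = 3s.
Ksp = [Zn²⁺]^3[PO₄³⁻]^2 = (3s)^3(4.36×10⁻²)^2
(3s)^3 = 9.98×10⁻³³ / (4.36×10⁻²)^2 = 5.25×10⁻³⁰
s = 5.79×10⁻¹¹ M

5.79×10⁻¹¹ M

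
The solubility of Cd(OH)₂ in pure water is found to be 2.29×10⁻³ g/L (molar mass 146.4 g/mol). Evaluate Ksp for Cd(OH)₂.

s = (2.29×10⁻³ g L⁻¹)/(146.4 g mol⁻¹) = 1.5642×10⁻⁵ M
Cd(OH)₂(s) ⇌ Cd²⁺(aq) + 2 OH⁻(aq)
If s mol/L of Cd(OH)₂ dissolves, [Cd²⁺] = s and [OH⁻] = 2s.
Ksp = [Cd²⁺][OH⁻]^2 = s · (2s)^2 = 4s^3
Ksp = 4 × (1.5642×10⁻⁵)^3 = 1.53×10⁻¹⁴

Ksp = 1.53×10⁻¹⁴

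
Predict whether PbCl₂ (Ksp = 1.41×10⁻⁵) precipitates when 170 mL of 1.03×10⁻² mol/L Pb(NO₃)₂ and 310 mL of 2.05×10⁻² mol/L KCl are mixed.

Total volume after mixing = 170 + 310 = 480 mL.
[Pb²⁺] = (1.03×10⁻²)(170)/480 = 3.65×10⁻³ mol/L
[Cl⁻] = (2.05×10⁻²)(310)/480 = 1.32×10⁻² mol/L
Q = [Pb²⁺][Cl⁻]^2 = 6.39×10⁻⁷
Q < Ksp (6.39×10⁻⁷ vs 1.41×10⁻⁵); the solution remains unsaturated and no precipitate forms.

No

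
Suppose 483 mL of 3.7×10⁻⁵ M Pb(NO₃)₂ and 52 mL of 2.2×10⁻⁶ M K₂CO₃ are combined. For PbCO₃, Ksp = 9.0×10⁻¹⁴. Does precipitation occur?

Total volume after mixing = 483 + 52 = 535 mL.
[Pb²⁺] = (3.7×10⁻⁵)(483)/535 = 3.3×10⁻⁵ M
[CO₃²⁻] = (2.2×10⁻⁶)(52)/535 = 2.1×10⁻⁷ M
Q = [Pb²⁺][CO₃²⁻] = 7.1×10⁻¹²
Since Q (7.1×10⁻¹²) exceeds Ksp (9.0×10⁻¹⁴), PbCO₃ will precipitate.

Yes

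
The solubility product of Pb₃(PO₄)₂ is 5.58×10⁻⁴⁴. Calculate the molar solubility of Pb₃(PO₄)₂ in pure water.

Pb₃(PO₄)₂(s) ⇌ 3 Pb²⁺(aq) + 2 PO₄³⁻(aq)
Call the molar solubility s, so that [Pb²⁺] = 3s and [PO₄³⁻] = 2s.
Ksp = [Pb²⁺]^3[PO₄³⁻]^2 = (3s)^3 · (2s)^2 = 108s^5
108s^5 = 5.58×10⁻⁴⁴  ⇒  s^5 = 5.17×10⁻⁴⁶
s = 8.76×10⁻¹⁰ mol L⁻¹

8.76×10⁻¹⁰ M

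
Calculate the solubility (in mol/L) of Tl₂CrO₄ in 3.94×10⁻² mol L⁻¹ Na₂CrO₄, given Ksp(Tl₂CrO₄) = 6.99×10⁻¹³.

2.11×10⁻⁶ M

Tl₂CrO₄(s) ⇌ 2 Tl⁺(aq) + CrO₄²⁻(aq)
The solution already contains CrO₄²⁻ at 3.94×10⁻² mol L⁻¹. Let s be the molar solubility of Tl₂CrO₄.
[CrO₄²⁻] ≈ 3.94×10⁻² mol L⁻¹ (common ion dominates); [Tl⁺] = 2s.
Ksp = [Tl⁺]^2[CrO₄²⁻] = (2s)^2(3.94×10⁻²)
(2s)^2 = 6.99×10⁻¹³ / (3.94×10⁻²) = 1.77×10⁻¹¹
s = 2.11×10⁻⁶ mol L⁻¹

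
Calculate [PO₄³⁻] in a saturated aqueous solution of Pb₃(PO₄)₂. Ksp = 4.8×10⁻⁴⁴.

Pb₃(PO₄)₂(s) ⇌ 3 Pb²⁺(aq) + 2 PO₄³⁻(aq)
For each mole of Pb₃(PO₄)₂ that dissolves per liter, [Pb²⁺] = 3s and [PO₄³⁻] = 2s; let s denote this solubility.
Ksp = [Pb²⁺]^3[PO₄³⁻]^2 = (3s)^3 · (2s)^2 = 108s^5 = 4.8×10⁻⁴⁴
s = 8.5×10⁻¹⁰ M
[PO₄³⁻] = 2s = 1.7×10⁻⁹ M

1.7×10⁻⁹ M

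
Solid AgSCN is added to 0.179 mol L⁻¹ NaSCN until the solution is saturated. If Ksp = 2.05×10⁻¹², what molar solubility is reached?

1.15×10⁻¹¹ M

AgSCN(s) ⇌ Ag⁺(aq) + SCN⁻(aq)
With SCN⁻ already at 0.179 mol L⁻¹ and s small, take [SCN⁻] ≈ 0.179 mol L⁻¹ and [Ag⁺] = s.
Ksp = [Ag⁺][SCN⁻] = s(0.179)
s = 2.05×10⁻¹² / (0.179) = 1.15×10⁻¹¹
s = 1.15×10⁻¹¹ mol L⁻¹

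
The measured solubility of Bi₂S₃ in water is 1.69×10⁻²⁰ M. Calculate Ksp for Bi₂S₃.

Ksp = 1.49×10⁻⁹⁷

Bi₂S₃(s) ⇌ 2 Bi³⁺(aq) + 3 S²⁻(aq)
Call the molar solubility s, so that [Bi³⁺] = 2s and [S²⁻] = 3s.
Ksp = [Bi³⁺]^2[S²⁻]^3 = (2s)^2 · (3s)^3 = 108s^5
Ksp = 108 × (1.69×10⁻²⁰)^5 = 1.49×10⁻⁹⁷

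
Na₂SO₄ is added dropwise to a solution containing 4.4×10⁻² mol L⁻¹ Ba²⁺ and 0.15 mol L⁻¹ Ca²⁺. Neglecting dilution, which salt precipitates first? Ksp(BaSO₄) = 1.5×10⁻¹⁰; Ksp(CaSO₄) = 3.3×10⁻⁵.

Precipitation of each salt begins when its ion product equals Ksp.
For BaSO₄: [SO₄²⁻] = (Ksp/[Ba²⁺]) = 3.4×10⁻⁹ mol L⁻¹
For CaSO₄: [SO₄²⁻] = (Ksp/[Ca²⁺]) = 2.2×10⁻⁴ mol L⁻¹
The smaller threshold [SO₄²⁻] is reached first, so BaSO₄ precipitates first.

BaSO₄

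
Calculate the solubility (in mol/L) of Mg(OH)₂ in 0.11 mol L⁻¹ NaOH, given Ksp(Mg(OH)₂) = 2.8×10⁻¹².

Mg(OH)₂(s) ⇌ Mg²⁺(aq) + 2 OH⁻(aq)
The solution already contains OH⁻ at 0.11 mol L⁻¹. Let s be the molar solubility of Mg(OH)₂.
[OH⁻] ≈ 0.11 mol L⁻¹ (common ion dominates); [Mg²⁺] = s.
Ksp = [Mg²⁺][OH⁻]^2 = s(0.11)^2
s = 2.8×10⁻¹² / (0.11)^2 = 2.3×10⁻¹⁰
s = 2.3×10⁻¹⁰ mol L⁻¹

2.3×10⁻¹⁰ M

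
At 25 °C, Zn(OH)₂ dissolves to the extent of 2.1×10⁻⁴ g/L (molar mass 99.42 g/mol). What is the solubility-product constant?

s = (2.1×10⁻⁴ g L⁻¹)/(99.42 g mol⁻¹) = 2.112×10⁻⁶ M
Zn(OH)₂(s) ⇌ Zn²⁺(aq) + 2 OH⁻(aq)
If s mol/L of Zn(OH)₂ dissolves, [Zn²⁺] = s and [OH⁻] = 2s.
Ksp = [Zn²⁺][OH⁻]^2 = s · (2s)^2 = 4s^3
Ksp = 4 × (2.112×10⁻⁶)^3 = 3.8×10⁻¹⁷

Ksp = 3.8×10⁻¹⁷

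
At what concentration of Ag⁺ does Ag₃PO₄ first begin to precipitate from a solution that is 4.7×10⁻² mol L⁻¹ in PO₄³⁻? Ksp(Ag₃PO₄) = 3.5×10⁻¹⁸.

4.2×10⁻⁶ M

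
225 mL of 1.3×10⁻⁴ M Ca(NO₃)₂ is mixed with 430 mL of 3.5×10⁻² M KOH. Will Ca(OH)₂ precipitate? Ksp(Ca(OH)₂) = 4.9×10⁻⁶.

After mixing, V = 225 mL + 430 mL = 655 mL.
[Ca²⁺] = (1.3×10⁻⁴)(225)/655 = 4.5×10⁻⁵ M
[OH⁻] = (3.5×10⁻²)(430)/655 = 2.3×10⁻² M
Q = [Ca²⁺][OH⁻]^2 = 2.4×10⁻⁸
Since Q (2.4×10⁻⁸) is less than Ksp (4.9×10⁻⁶), no Ca(OH)₂ precipitates.

No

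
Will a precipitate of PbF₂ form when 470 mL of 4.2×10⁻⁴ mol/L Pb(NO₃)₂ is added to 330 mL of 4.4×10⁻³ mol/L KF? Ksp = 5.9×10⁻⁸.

After mixing, V = 470 mL + 330 mL = 800 mL.
[Pb²⁺] = (4.2×10⁻⁴)(470)/800 = 2.5×10⁻⁴ mol/L
[F⁻] = (4.4×10⁻³)(330)/800 = 1.8×10⁻³ mol/L
Q = [Pb²⁺][F⁻]^2 = 8.1×10⁻¹⁰
Q < Ksp (8.1×10⁻¹⁰ vs 5.9×10⁻⁸); the solution remains unsaturated and no precipitate forms.

No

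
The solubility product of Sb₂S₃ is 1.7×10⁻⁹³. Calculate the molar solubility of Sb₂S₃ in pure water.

Sb₂S₃(s) ⇌ 2 Sb³⁺(aq) + 3 S²⁻(aq)
If s mol/L of Sb₂S₃ dissolves, [Sb³⁺] = 2s and [S²⁻] = 3s.
Ksp = [Sb³⁺]^2[S²⁻]^3 = (2s)^2 · (3s)^3 = 108s^5
108s^5 = 1.7×10⁻⁹³  ⇒  s^5 = 1.6×10⁻⁹⁵
s = 1.1×10⁻¹⁹ M

1.1×10⁻¹⁹ M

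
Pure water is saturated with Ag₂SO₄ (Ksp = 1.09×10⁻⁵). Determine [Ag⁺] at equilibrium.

2.79×10⁻² M

Ag₂SO₄(s) ⇌ 2 Ag⁺(aq) + SO₄²⁻(aq)
With molar solubility s: [Ag⁺] = 2s, [SO₄²⁻] = s.
Ksp = [Ag⁺]^2[SO₄²⁻] = (2s)^2 · s = 4s^3 = 1.09×10⁻⁵
s = 1.40×10⁻² mol/L
[Ag⁺] = 2s = 2.79×10⁻² mol/L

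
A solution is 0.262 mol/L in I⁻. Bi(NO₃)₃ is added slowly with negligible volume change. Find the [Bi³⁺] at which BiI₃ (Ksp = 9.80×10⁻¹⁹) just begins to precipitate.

5.45×10⁻¹⁷ M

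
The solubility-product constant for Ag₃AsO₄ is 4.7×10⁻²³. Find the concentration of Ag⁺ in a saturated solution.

3.4×10⁻⁶ M

Ag₃AsO₄(s) ⇌ 3 Ag⁺(aq) + AsO₄³⁻(aq)
If s mol/L of Ag₃AsO₄ dissolves, [Ag⁺] = 3s and [AsO₄³⁻] = s.
Ksp = [Ag⁺]^3[AsO₄³⁻] = (3s)^3 · s = 27s^4 = 4.7×10⁻²³
s = 1.1×10⁻⁶ mol L⁻¹
[Ag⁺] = 3s = 3.4×10⁻⁶ mol L⁻¹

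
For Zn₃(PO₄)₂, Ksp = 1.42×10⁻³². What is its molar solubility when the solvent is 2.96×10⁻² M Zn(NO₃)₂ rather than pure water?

1.17×10⁻¹⁴ M

Zn₃(PO₄)₂(s) ⇌ 3 Zn²⁺(aq) + 2 PO₄³⁻(aq)
With Zn²⁺ already at 2.96×10⁻² M and s small, take [Zn²⁺] ≈ 2.96×10⁻² M and [PO₄³⁻] = 2s.
Ksp = [Zn²⁺]^3[PO₄³⁻]^2 = (2.96×10⁻²)^3(2s)^2
(2s)^2 = 1.42×10⁻³² / (2.96×10⁻²)^3 = 5.48×10⁻²⁸
s = 1.17×10⁻¹⁴ M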